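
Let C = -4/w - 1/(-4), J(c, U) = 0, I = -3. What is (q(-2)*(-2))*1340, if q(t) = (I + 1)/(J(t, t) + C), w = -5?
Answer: 107200/21 ≈ 5104.8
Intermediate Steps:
C = 21/20 (C = -4/(-5) - 1/(-4) = -4*(-⅕) - 1*(-¼) = ⅘ + ¼ = 21/20 ≈ 1.0500)
q(t) = -40/21 (q(t) = (-3 + 1)/(0 + 21/20) = -2/21/20 = -2*20/21 = -40/21)
(q(-2)*(-2))*1340 = -40/21*(-2)*1340 = (80/21)*1340 = 107200/21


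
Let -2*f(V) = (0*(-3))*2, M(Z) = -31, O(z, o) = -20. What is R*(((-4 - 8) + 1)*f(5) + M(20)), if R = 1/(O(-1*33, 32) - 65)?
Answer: 31/85 ≈ 0.36471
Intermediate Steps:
f(V) = 0 (f(V) = -0*(-3)*2/2 = -0*2 = -½*0 = 0)
R = -1/85 (R = 1/(-20 - 65) = 1/(-85) = -1/85 ≈ -0.011765)
R*(((-4 - 8) + 1)*f(5) + M(20)) = -(((-4 - 8) + 1)*0 - 31)/85 = -((-12 + 1)*0 - 31)/85 = -(-11*0 - 31)/85 = -(0 - 31)/85 = -1/85*(-31) = 31/85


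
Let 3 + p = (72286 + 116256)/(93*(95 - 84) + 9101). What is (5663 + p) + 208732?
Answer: 1085346575/5062 ≈ 2.1441e+5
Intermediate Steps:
p = 79085/5062 (p = -3 + (72286 + 116256)/(93*(95 - 84) + 9101) = -3 + 188542/(93*11 + 9101) = -3 + 188542/(1023 + 9101) = -3 + 188542/10124 = -3 + 188542*(1/10124) = -3 + 94271/5062 = 79085/5062 ≈ 15.623)
(5663 + p) + 208732 = (5663 + 79085/5062) + 208732 = 28745191/5062 + 208732 = 1085346575/5062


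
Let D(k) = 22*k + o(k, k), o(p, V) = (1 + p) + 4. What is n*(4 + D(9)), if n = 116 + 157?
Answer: 58968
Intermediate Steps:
o(p, V) = 5 + p
n = 273
D(k) = 5 + 23*k (D(k) = 22*k + (5 + k) = 5 + 23*k)
n*(4 + D(9)) = 273*(4 + (5 + 23*9)) = 273*(4 + (5 + 207)) = 273*(4 + 212) = 273*216 = 58968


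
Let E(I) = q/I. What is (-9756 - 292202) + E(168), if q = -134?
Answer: -25364539/84 ≈ -3.0196e+5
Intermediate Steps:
E(I) = -134/I
(-9756 - 292202) + E(168) = (-9756 - 292202) - 134/168 = -301958 - 134*1/168 = -301958 - 67/84 = -25364539/84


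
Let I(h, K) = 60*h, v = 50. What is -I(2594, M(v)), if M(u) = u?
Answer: -155640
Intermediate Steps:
-I(2594, M(v)) = -60*2594 = -1*155640 = -155640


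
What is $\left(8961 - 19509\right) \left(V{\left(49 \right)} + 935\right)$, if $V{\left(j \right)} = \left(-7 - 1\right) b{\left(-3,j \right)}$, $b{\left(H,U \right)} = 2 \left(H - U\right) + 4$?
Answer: $-18300780$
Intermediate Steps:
$b{\left(H,U \right)} = 4 - 2 U + 2 H$ ($b{\left(H,U \right)} = \left(- 2 U + 2 H\right) + 4 = 4 - 2 U + 2 H$)
$V{\left(j \right)} = 16 + 16 j$ ($V{\left(j \right)} = \left(-7 - 1\right) \left(4 - 2 j + 2 \left(-3\right)\right) = - 8 \left(4 - 2 j - 6\right) = - 8 \left(-2 - 2 j\right) = 16 + 16 j$)
$\left(8961 - 19509\right) \left(V{\left(49 \right)} + 935\right) = \left(8961 - 19509\right) \left(\left(16 + 16 \cdot 49\right) + 935\right) = - 10548 \left(\left(16 + 784\right) + 935\right) = - 10548 \left(800 + 935\right) = \left(-10548\right) 1735 = -18300780$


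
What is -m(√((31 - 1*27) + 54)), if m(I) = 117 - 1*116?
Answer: -1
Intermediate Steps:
m(I) = 1 (m(I) = 117 - 116 = 1)
-m(√((31 - 1*27) + 54)) = -1*1 = -1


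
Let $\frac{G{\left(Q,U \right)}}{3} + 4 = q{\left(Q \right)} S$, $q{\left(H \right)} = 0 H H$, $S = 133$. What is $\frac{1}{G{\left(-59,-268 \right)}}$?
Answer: $- \frac{1}{12} \approx -0.083333$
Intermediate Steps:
$q{\left(H \right)} = 0$ ($q{\left(H \right)} = 0 H = 0$)
$G{\left(Q,U \right)} = -12$ ($G{\left(Q,U \right)} = -12 + 3 \cdot 0 \cdot 133 = -12 + 3 \cdot 0 = -12 + 0 = -12$)
$\frac{1}{G{\left(-59,-268 \right)}} = \frac{1}{-12} = - \frac{1}{12}$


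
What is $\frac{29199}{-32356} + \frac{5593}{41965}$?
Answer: $- \frac{149195561}{193974220} \approx -0.76915$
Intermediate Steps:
$\frac{29199}{-32356} + \frac{5593}{41965} = 29199 \left(- \frac{1}{32356}\right) + 5593 \cdot \frac{1}{41965} = - \frac{29199}{32356} + \frac{799}{5995} = - \frac{149195561}{193974220}$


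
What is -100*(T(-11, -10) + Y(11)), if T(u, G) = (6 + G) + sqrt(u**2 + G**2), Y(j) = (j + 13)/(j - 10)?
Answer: -2000 - 100*sqrt(221) ≈ -3486.6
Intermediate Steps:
Y(j) = (13 + j)/(-10 + j)
T(u, G) = 6 + G + sqrt(G**2 + u**2) (T(u, G) = (6 + G) + sqrt(G**2 + u**2) = 6 + G + sqrt(G**2 + u**2))
-100*(T(-11, -10) + Y(11)) = -100*((6 - 10 + sqrt((-10)**2 + (-11)**2)) + (13 + 11)/(-10 + 11)) = -100*((6 - 10 + sqrt(100 + 121)) + 24/1) = -100*((6 - 10 + sqrt(221)) + 1*24) = -100*((-4 + sqrt(221)) + 24) = -100*(20 + sqrt(221)) = -2000 - 100*sqrt(221)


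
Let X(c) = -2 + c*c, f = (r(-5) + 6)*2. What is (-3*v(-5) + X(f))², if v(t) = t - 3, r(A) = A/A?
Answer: 47524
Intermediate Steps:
r(A) = 1
v(t) = -3 + t
f = 14 (f = (1 + 6)*2 = 7*2 = 14)
X(c) = -2 + c²
(-3*v(-5) + X(f))² = (-3*(-3 - 5) + (-2 + 14²))² = (-3*(-8) + (-2 + 196))² = (24 + 194)² = 218² = 47524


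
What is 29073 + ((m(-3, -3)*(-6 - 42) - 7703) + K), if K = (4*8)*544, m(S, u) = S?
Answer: 38922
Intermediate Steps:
K = 17408 (K = 32*544 = 17408)
29073 + ((m(-3, -3)*(-6 - 42) - 7703) + K) = 29073 + ((-3*(-6 - 42) - 7703) + 17408) = 29073 + ((-3*(-48) - 7703) + 17408) = 29073 + ((144 - 7703) + 17408) = 29073 + (-7559 + 17408) = 29073 + 9849 = 38922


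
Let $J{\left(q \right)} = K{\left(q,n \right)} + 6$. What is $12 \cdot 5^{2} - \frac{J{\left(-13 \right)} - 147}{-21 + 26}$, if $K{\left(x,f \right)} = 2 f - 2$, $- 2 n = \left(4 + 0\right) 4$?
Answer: $\frac{1659}{5} \approx 331.8$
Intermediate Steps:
$n = -8$ ($n = - \frac{\left(4 + 0\right) 4}{2} = - \frac{4 \cdot 4}{2} = \left(- \frac{1}{2}\right) 16 = -8$)
$K{\left(x,f \right)} = -2 + 2 f$
$J{\left(q \right)} = -12$ ($J{\left(q \right)} = \left(-2 + 2 \left(-8\right)\right) + 6 = \left(-2 - 16\right) + 6 = -18 + 6 = -12$)
$12 \cdot 5^{2} - \frac{J{\left(-13 \right)} - 147}{-21 + 26} = 12 \cdot 5^{2} - \frac{-12 - 147}{-21 + 26} = 12 \cdot 25 - - \frac{159}{5} = 300 - \left(-159\right) \frac{1}{5} = 300 - - \frac{159}{5} = 300 + \frac{159}{5} = \frac{1659}{5}$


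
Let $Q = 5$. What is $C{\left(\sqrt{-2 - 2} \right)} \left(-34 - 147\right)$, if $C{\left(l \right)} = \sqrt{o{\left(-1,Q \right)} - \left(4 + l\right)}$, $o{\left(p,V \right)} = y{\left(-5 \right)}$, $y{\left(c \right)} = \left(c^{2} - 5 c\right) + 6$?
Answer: $- 181 \sqrt{52 - 2 i} \approx -1305.5 + 25.096 i$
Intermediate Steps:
$y{\left(c \right)} = 6 + c^{2} - 5 c$
$o{\left(p,V \right)} = 56$ ($o{\left(p,V \right)} = 6 + \left(-5\right)^{2} - -25 = 6 + 25 + 25 = 56$)
$C{\left(l \right)} = \sqrt{52 - l}$ ($C{\left(l \right)} = \sqrt{56 - \left(4 + l\right)} = \sqrt{52 - l}$)
$C{\left(\sqrt{-2 - 2} \right)} \left(-34 - 147\right) = \sqrt{52 - \sqrt{-2 - 2}} \left(-34 - 147\right) = \sqrt{52 - \sqrt{-4}} \left(-181\right) = \sqrt{52 - 2 i} \left(-181\right) = - 181 \sqrt{52 - 2 i}$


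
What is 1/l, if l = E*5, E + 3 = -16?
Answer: -1/95 ≈ -0.010526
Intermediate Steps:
E = -19 (E = -3 - 16 = -19)
l = -95 (l = -19*5 = -95)
1/l = 1/(-95) = -1/95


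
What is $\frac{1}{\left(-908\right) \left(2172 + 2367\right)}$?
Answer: $- \frac{1}{4121412} \approx -2.4264 \cdot 10^{-7}$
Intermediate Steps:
$\frac{1}{\left(-908\right) \left(2172 + 2367\right)} = - \frac{1}{908 \cdot 4539} = \left(- \frac{1}{908}\right) \frac{1}{4539} = - \frac{1}{4121412}$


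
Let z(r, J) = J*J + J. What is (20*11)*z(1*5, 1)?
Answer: 440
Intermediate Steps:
z(r, J) = J + J² (z(r, J) = J² + J = J + J²)
(20*11)*z(1*5, 1) = (20*11)*(1*(1 + 1)) = 220*(1*2) = 220*2 = 440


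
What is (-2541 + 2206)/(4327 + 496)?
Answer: -335/4823 ≈ -0.069459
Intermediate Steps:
(-2541 + 2206)/(4327 + 496) = -335/4823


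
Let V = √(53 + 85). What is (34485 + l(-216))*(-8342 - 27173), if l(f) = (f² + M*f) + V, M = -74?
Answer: -3449394375 - 35515*√138 ≈ -3.4498e+9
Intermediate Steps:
V = √138 ≈ 11.747
l(f) = √138 + f² - 74*f (l(f) = (f² - 74*f) + √138 = √138 + f² - 74*f)
(34485 + l(-216))*(-8342 - 27173) = (34485 + (√138 + (-216)² - 74*(-216)))*(-8342 - 27173) = (34485 + (√138 + 46656 + 15984))*(-35515) = (34485 + (62640 + √138))*(-35515) = (97125 + √138)*(-35515) = -3449394375 - 35515*√138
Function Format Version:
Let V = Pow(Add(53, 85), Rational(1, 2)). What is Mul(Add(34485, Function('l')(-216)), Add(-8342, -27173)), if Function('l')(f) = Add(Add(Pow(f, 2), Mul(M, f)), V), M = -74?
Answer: Add(-3449394375, Mul(-35515, Pow(138, Rational(1, 2)))) ≈ -3.4498e+9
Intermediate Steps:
V = Pow(138, Rational(1, 2)) ≈ 11.747
Function('l')(f) = Add(Pow(138, Rational(1, 2)), Pow(f, 2), Mul(-74, f)) (Function('l')(f) = Add(Add(Pow(f, 2), Mul(-74, f)), Pow(138, Rational(1, 2))) = Add(Pow(138, Rational(1, 2)), Pow(f, 2), Mul(-74, f)))
Mul(Add(34485, Function('l')(-216)), Add(-8342, -27173)) = Mul(Add(34485, Add(Pow(138, Rational(1, 2)), Pow(-216, 2), Mul(-74, -216))), Add(-8342, -27173)) = Mul(Add(34485, Add(Pow(138, Rational(1, 2)), 46656, 15984)), -35515) = Mul(Add(34485, Add(62640, Pow(138, Rational(1, 2)))), -35515) = Mul(Add(97125, Pow(138, Rational(1, 2))), -35515) = Add(-3449394375, Mul(-35515, Pow(138, Rational(1, 2))))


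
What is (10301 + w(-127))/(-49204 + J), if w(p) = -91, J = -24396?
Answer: -1021/7360 ≈ -0.13872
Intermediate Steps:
(10301 + w(-127))/(-49204 + J) = (10301 - 91)/(-49204 - 24396) = 10210/(-73600) = 10210*(-1/73600) = -1021/7360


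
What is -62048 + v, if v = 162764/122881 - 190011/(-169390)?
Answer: -1291466572248669/20814812590 ≈ -62046.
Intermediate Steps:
v = 50919335651/20814812590 (v = 162764*(1/122881) - 190011*(-1/169390) = 162764/122881 + 190011/169390 = 50919335651/20814812590 ≈ 2.4463)
-62048 + v = -62048 + 50919335651/20814812590 = -1291466572248669/20814812590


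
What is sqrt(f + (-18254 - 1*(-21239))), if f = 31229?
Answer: sqrt(34214) ≈ 184.97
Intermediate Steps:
sqrt(f + (-18254 - 1*(-21239))) = sqrt(31229 + (-18254 - 1*(-21239))) = sqrt(31229 + (-18254 + 21239)) = sqrt(31229 + 2985) = sqrt(34214)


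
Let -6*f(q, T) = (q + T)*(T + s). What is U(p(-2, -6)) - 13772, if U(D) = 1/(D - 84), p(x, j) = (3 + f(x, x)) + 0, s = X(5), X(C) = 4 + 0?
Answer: -3291511/239 ≈ -13772.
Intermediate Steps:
X(C) = 4
s = 4
f(q, T) = -(4 + T)*(T + q)/6 (f(q, T) = -(q + T)*(T + 4)/6 = -(T + q)*(4 + T)/6 = -(4 + T)*(T + q)/6)
p(x, j) = 3 - 4*x/3 - x²/3 (p(x, j) = (3 + (-2*x/3 - 2*x/3 - x²/6 - x*x/6)) + 0 = (3 + (-2*x/3 - 2*x/3 - x²/6 - x²/6)) + 0 = (3 + (-4*x/3 - x²/3)) + 0 = (3 - 4*x/3 - x²/3) + 0 = 3 - 4*x/3 - x²/3)
U(D) = 1/(-84 + D)
U(p(-2, -6)) - 13772 = 1/(-84 + (3 - 4/3*(-2) - ⅓*(-2)²)) - 13772 = 1/(-84 + (3 + 8/3 - ⅓*4)) - 13772 = 1/(-84 + (3 + 8/3 - 4/3)) - 13772 = 1/(-84 + 13/3) - 13772 = 1/(-239/3) - 13772 = -3/239 - 13772 = -3291511/239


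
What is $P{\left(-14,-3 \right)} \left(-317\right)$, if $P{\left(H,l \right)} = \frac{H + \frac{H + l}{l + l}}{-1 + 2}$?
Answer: $\frac{21239}{6} \approx 3539.8$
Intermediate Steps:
$P{\left(H,l \right)} = H + \frac{H + l}{2 l}$ ($P{\left(H,l \right)} = \frac{H + \frac{H + l}{2 l}}{1} = \left(H + \left(H + l\right) \frac{1}{2 l}\right) 1 = \left(H + \frac{H + l}{2 l}\right) 1 = H + \frac{H + l}{2 l}$)
$P{\left(-14,-3 \right)} \left(-317\right) = \left(\frac{1}{2} - 14 + \frac{1}{2} \left(-14\right) \frac{1}{-3}\right) \left(-317\right) = \left(\frac{1}{2} - 14 + \frac{1}{2} \left(-14\right) \left(- \frac{1}{3}\right)\right) \left(-317\right) = \left(\frac{1}{2} - 14 + \frac{7}{3}\right) \left(-317\right) = \left(- \frac{67}{6}\right) \left(-317\right) = \frac{21239}{6}$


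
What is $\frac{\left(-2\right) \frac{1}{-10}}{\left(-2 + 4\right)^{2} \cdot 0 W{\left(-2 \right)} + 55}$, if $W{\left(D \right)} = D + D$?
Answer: $\frac{1}{275} \approx 0.0036364$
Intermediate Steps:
$W{\left(D \right)} = 2 D$
$\frac{\left(-2\right) \frac{1}{-10}}{\left(-2 + 4\right)^{2} \cdot 0 W{\left(-2 \right)} + 55} = \frac{\left(-2\right) \frac{1}{-10}}{\left(-2 + 4\right)^{2} \cdot 0 \cdot 2 \left(-2\right) + 55} = \frac{\left(-2\right) \left(- \frac{1}{10}\right)}{2^{2} \cdot 0 \left(-4\right) + 55} = \frac{1}{5 \left(4 \cdot 0 \left(-4\right) + 55\right)} = \frac{1}{5 \left(0 \left(-4\right) + 55\right)} = \frac{1}{5 \left(0 + 55\right)} = \frac{1}{5 \cdot 55} = \frac{1}{5} \cdot \frac{1}{55} = \frac{1}{275}$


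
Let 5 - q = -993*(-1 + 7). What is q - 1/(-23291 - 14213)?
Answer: 223636353/37504 ≈ 5963.0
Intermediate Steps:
q = 5963 (q = 5 - (-993)*(-1 + 7) = 5 - (-993)*6 = 5 - 1*(-5958) = 5 + 5958 = 5963)
q - 1/(-23291 - 14213) = 5963 - 1/(-23291 - 14213) = 5963 - 1/(-37504) = 5963 - 1*(-1/37504) = 5963 + 1/37504 = 223636353/37504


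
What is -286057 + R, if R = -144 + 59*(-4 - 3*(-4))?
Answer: -285729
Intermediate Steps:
R = 328 (R = -144 + 59*(-4 + 12) = -144 + 59*8 = -144 + 472 = 328)
-286057 + R = -286057 + 328 = -285729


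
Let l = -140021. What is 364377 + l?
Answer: 224356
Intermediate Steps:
364377 + l = 364377 - 140021 = 224356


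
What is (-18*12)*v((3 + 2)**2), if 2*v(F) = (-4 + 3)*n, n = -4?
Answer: -432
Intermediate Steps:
v(F) = 2 (v(F) = ((-4 + 3)*(-4))/2 = (-1*(-4))/2 = (1/2)*4 = 2)
(-18*12)*v((3 + 2)**2) = -18*12*2 = -216*2 = -432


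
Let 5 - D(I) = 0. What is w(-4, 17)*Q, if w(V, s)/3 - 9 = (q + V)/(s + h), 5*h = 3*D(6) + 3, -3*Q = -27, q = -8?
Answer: 23409/103 ≈ 227.27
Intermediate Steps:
D(I) = 5 (D(I) = 5 - 1*0 = 5 + 0 = 5)
Q = 9 (Q = -⅓*(-27) = 9)
h = 18/5 (h = (3*5 + 3)/5 = (15 + 3)/5 = (⅕)*18 = 18/5 ≈ 3.6000)
w(V, s) = 27 + 3*(-8 + V)/(18/5 + s) (w(V, s) = 27 + 3*((-8 + V)/(s + 18/5)) = 27 + 3*((-8 + V)/(18/5 + s)) = 27 + 3*(-8 + V)/(18/5 + s))
w(-4, 17)*Q = (3*(122 + 5*(-4) + 45*17)/(18 + 5*17))*9 = (3*(122 - 20 + 765)/(18 + 85))*9 = (3*867/103)*9 = (3*(1/103)*867)*9 = (2601/103)*9 = 23409/103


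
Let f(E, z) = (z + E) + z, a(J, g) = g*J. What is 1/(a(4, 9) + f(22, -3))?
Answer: 1/52 ≈ 0.019231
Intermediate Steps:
a(J, g) = J*g
f(E, z) = E + 2*z (f(E, z) = (E + z) + z = E + 2*z)
1/(a(4, 9) + f(22, -3)) = 1/(4*9 + (22 + 2*(-3))) = 1/(36 + (22 - 6)) = 1/(36 + 16) = 1/52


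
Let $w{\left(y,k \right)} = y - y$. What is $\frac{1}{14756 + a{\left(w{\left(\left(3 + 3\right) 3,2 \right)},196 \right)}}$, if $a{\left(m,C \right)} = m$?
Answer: $\frac{1}{14756} \approx 6.7769 \cdot 10^{-5}$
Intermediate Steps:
$w{\left(y,k \right)} = 0$
$\frac{1}{14756 + a{\left(w{\left(\left(3 + 3\right) 3,2 \right)},196 \right)}} = \frac{1}{14756 + 0} = \frac{1}{14756}$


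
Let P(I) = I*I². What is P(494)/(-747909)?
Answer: -120553784/747909 ≈ -161.19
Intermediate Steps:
P(I) = I³
P(494)/(-747909) = 494³/(-747909) = 120553784*(-1/747909) = -120553784/747909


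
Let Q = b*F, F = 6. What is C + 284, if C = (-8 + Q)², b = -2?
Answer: 684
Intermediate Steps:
Q = -12 (Q = -2*6 = -12)
C = 400 (C = (-8 - 12)² = (-20)² = 400)
C + 284 = 400 + 284 = 684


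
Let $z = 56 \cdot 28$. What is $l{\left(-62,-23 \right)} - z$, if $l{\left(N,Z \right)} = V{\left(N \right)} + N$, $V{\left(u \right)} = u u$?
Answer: $2214$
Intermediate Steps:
$V{\left(u \right)} = u^{2}$
$l{\left(N,Z \right)} = N + N^{2}$ ($l{\left(N,Z \right)} = N^{2} + N = N + N^{2}$)
$z = 1568$
$l{\left(-62,-23 \right)} - z = - 62 \left(1 - 62\right) - 1568 = \left(-62\right) \left(-61\right) - 1568 = 3782 - 1568 = 2214$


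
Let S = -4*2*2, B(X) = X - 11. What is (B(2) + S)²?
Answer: 625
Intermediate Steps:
B(X) = -11 + X
S = -16 (S = -8*2 = -16)
(B(2) + S)² = ((-11 + 2) - 16)² = (-9 - 16)² = (-25)² = 625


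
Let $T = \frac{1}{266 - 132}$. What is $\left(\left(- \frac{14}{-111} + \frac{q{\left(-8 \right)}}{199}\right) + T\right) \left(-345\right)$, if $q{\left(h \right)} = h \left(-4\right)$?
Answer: $- \frac{100208815}{986642} \approx -101.57$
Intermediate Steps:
$q{\left(h \right)} = - 4 h$
$T = \frac{1}{134} \approx 0.0074627$
$\left(\left(- \frac{14}{-111} + \frac{q{\left(-8 \right)}}{199}\right) + T\right) \left(-345\right) = \left(\left(- \frac{14}{-111} + \frac{\left(-4\right) \left(-8\right)}{199}\right) + \frac{1}{134}\right) \left(-345\right) = \left(\left(\left(-14\right) \left(- \frac{1}{111}\right) + 32 \cdot \frac{1}{199}\right) + \frac{1}{134}\right) \left(-345\right) = \left(\left(\frac{14}{111} + \frac{32}{199}\right) + \frac{1}{134}\right) \left(-345\right) = \left(\frac{6338}{22089} + \frac{1}{134}\right) \left(-345\right) = \frac{871381}{2959926} \left(-345\right) = - \frac{100208815}{986642}$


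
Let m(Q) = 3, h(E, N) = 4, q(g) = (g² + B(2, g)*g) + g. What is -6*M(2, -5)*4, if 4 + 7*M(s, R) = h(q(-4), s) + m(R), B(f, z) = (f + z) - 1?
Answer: -72/7 ≈ -10.286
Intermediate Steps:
B(f, z) = -1 + f + z
q(g) = g + g² + g*(1 + g) (q(g) = (g² + (-1 + 2 + g)*g) + g = (g² + (1 + g)*g) + g = (g² + g*(1 + g)) + g = g + g² + g*(1 + g))
M(s, R) = 3/7 (M(s, R) = -4/7 + (4 + 3)/7 = -4/7 + (⅐)*7 = -4/7 + 1 = 3/7)
-6*M(2, -5)*4 = -18*4/7 = -6*12/7 = -72/7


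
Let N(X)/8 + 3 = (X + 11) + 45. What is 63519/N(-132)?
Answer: -63519/632 ≈ -100.50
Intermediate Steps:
N(X) = 424 + 8*X (N(X) = -24 + 8*((X + 11) + 45) = -24 + 8*((11 + X) + 45) = -24 + 8*(56 + X) = -24 + (448 + 8*X) = 424 + 8*X)
63519/N(-132) = 63519/(424 + 8*(-132)) = 63519/(424 - 1056) = 63519/(-632) = 63519*(-1/632) = -63519/632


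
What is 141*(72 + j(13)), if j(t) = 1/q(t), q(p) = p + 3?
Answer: 162573/16 ≈ 10161.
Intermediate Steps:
q(p) = 3 + p
j(t) = 1/(3 + t)
141*(72 + j(13)) = 141*(72 + 1/(3 + 13)) = 141*(72 + 1/16) = 141*(1153/16) = 162573/16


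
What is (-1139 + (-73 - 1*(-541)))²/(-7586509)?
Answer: -7381/124369 ≈ -0.059348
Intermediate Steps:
(-1139 + (-73 - 1*(-541)))²/(-7586509) = (-1139 + (-73 + 541))²*(-1/7586509) = (-1139 + 468)²*(-1/7586509) = (-671)²*(-1/7586509) = 450241*(-1/7586509) = -7381/124369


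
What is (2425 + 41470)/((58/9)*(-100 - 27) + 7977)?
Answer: 395055/64427 ≈ 6.1318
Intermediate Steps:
(2425 + 41470)/((58/9)*(-100 - 27) + 7977) = 43895/((58*(1/9))*(-127) + 7977) = 43895/((58/9)*(-127) + 7977) = 43895/(-7366/9 + 7977) = 43895/(64427/9) = 43895*(9/64427) = 395055/64427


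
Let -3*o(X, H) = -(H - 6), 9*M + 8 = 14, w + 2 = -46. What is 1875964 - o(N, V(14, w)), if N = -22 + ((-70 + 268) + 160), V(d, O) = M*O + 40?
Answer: 5627890/3 ≈ 1.8760e+6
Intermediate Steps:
w = -48 (w = -2 - 46 = -48)
M = ⅔ (M = -8/9 + (⅑)*14 = -8/9 + 14/9 = ⅔ ≈ 0.66667)
V(d, O) = 40 + 2*O/3 (V(d, O) = 2*O/3 + 40 = 40 + 2*O/3)
N = 336 (N = -22 + (198 + 160) = -22 + 358 = 336)
o(X, H) = -2 + H/3 (o(X, H) = -(-1)*(H - 6)/3 = -(-1)*(-6 + H)/3 = -(6 - H)/3 = -2 + H/3)
1875964 - o(N, V(14, w)) = 1875964 - (-2 + (40 + (⅔)*(-48))/3) = 1875964 - (-2 + (40 - 32)/3) = 1875964 - (-2 + (⅓)*8) = 1875964 - (-2 + 8/3) = 1875964 - 1*⅔ = 1875964 - ⅔ = 5627890/3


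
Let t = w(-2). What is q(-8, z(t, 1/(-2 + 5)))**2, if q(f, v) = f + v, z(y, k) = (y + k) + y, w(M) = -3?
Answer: 1681/9 ≈ 186.78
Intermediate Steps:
t = -3
z(y, k) = k + 2*y (z(y, k) = (k + y) + y = k + 2*y)
q(-8, z(t, 1/(-2 + 5)))**2 = (-8 + (1/(-2 + 5) + 2*(-3)))**2 = (-8 + (1/3 - 6))**2 = (-8 - 17/3)**2 = (-41/3)**2 = 1681/9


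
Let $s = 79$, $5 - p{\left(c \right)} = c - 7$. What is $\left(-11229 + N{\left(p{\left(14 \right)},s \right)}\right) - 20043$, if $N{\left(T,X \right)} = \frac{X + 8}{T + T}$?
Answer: $- \frac{125175}{4} \approx -31294.0$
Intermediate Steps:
$p{\left(c \right)} = 12 - c$ ($p{\left(c \right)} = 5 - \left(c - 7\right) = 5 - \left(-7 + c\right) = 12 - c$)
$N{\left(T,X \right)} = \frac{8 + X}{2 T}$
$\left(-11229 + N{\left(p{\left(14 \right)},s \right)}\right) - 20043 = \left(-11229 + \frac{8 + 79}{2 \left(12 - 14\right)}\right) - 20043 = \left(-11229 + \frac{1}{2} \frac{1}{12 - 14} \cdot 87\right) - 20043 = \left(-11229 + \frac{1}{2} \frac{1}{-2} \cdot 87\right) - 20043 = \left(-11229 + \frac{1}{2} \left(- \frac{1}{2}\right) 87\right) - 20043 = \left(-11229 - \frac{87}{4}\right) - 20043 = - \frac{45003}{4} - 20043 = - \frac{125175}{4}$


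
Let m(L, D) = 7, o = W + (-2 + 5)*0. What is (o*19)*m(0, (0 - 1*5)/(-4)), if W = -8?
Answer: -1064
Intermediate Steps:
o = -8 (o = -8 + (-2 + 5)*0 = -8 + 3*0 = -8 + 0 = -8)
(o*19)*m(0, (0 - 1*5)/(-4)) = -8*19*7 = -152*7 = -1064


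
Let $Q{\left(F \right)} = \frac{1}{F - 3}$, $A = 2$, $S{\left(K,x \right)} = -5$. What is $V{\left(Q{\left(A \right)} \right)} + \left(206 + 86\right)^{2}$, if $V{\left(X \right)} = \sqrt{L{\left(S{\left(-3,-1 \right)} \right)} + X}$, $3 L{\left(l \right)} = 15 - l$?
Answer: $85264 + \frac{\sqrt{51}}{3} \approx 85266.0$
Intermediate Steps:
$L{\left(l \right)} = 5 - \frac{l}{3}$ ($L{\left(l \right)} = \frac{15 - l}{3} = 5 - \frac{l}{3}$)
$Q{\left(F \right)} = \frac{1}{-3 + F}$
$V{\left(X \right)} = \sqrt{\frac{20}{3} + X}$ ($V{\left(X \right)} = \sqrt{\left(5 - - \frac{5}{3}\right) + X} = \sqrt{\left(5 + \frac{5}{3}\right) + X} = \sqrt{\frac{20}{3} + X}$)
$V{\left(Q{\left(A \right)} \right)} + \left(206 + 86\right)^{2} = \frac{\sqrt{60 + \frac{9}{-3 + 2}}}{3} + \left(206 + 86\right)^{2} = \frac{\sqrt{60 + \frac{9}{-1}}}{3} + 292^{2} = \frac{\sqrt{60 + 9 \left(-1\right)}}{3} + 85264 = \frac{\sqrt{60 - 9}}{3} + 85264 = \frac{\sqrt{51}}{3} + 85264 = 85264 + \frac{\sqrt{51}}{3}$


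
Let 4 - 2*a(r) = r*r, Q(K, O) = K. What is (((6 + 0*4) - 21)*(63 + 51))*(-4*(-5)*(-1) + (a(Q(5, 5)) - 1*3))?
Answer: 57285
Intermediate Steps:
a(r) = 2 - r²/2 (a(r) = 2 - r*r/2 = 2 - r²/2)
(((6 + 0*4) - 21)*(63 + 51))*(-4*(-5)*(-1) + (a(Q(5, 5)) - 1*3)) = (((6 + 0*4) - 21)*(63 + 51))*(-4*(-5)*(-1) + ((2 - ½*5²) - 1*3)) = (((6 + 0) - 21)*114)*(20*(-1) + ((2 - ½*25) - 3)) = ((6 - 21)*114)*(-20 + ((2 - 25/2) - 3)) = (-15*114)*(-20 + (-21/2 - 3)) = -1710*(-20 - 27/2) = -1710*(-67/2) = 57285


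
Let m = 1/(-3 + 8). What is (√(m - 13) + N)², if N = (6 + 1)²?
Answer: 11941/5 + 784*I*√5/5 ≈ 2388.2 + 350.62*I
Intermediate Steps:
m = ⅕ (m = 1/5 = ⅕ ≈ 0.20000)
N = 49 (N = 7² = 49)
(√(m - 13) + N)² = (√(⅕ - 13) + 49)² = (√(-64/5) + 49)² = (8*I*√5/5 + 49)² = (49 + 8*I*√5/5)²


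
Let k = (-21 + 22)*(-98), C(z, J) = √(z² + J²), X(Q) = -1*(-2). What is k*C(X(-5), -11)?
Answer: -490*√5 ≈ -1095.7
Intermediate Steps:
X(Q) = 2
C(z, J) = √(J² + z²)
k = -98 (k = 1*(-98) = -98)
k*C(X(-5), -11) = -98*√((-11)² + 2²) = -98*√(121 + 4) = -490*√5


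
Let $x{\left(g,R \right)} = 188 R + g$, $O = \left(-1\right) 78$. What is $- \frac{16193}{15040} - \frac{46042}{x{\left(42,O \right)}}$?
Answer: $\frac{227848817}{109957440} \approx 2.0722$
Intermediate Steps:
$O = -78$
$x{\left(g,R \right)} = g + 188 R$
$- \frac{16193}{15040} - \frac{46042}{x{\left(42,O \right)}} = - \frac{16193}{15040} - \frac{46042}{42 + 188 \left(-78\right)} = \left(-16193\right) \frac{1}{15040} - \frac{46042}{42 - 14664} = - \frac{16193}{15040} - \frac{46042}{-14622} = - \frac{16193}{15040} - - \frac{23021}{7311} = - \frac{16193}{15040} + \frac{23021}{7311} = \frac{227848817}{109957440}$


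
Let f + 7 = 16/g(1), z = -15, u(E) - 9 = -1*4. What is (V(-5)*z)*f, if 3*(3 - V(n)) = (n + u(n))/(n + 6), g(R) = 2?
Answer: -45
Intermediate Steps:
u(E) = 5 (u(E) = 9 - 1*4 = 9 - 4 = 5)
V(n) = 3 - (5 + n)/(3*(6 + n)) (V(n) = 3 - (n + 5)/(3*(n + 6)) = 3 - (5 + n)/(3*(6 + n)))
f = 1 (f = -7 + 16/2 = -7 + 16*(½) = -7 + 8 = 1)
(V(-5)*z)*f = (((49 + 8*(-5))/(3*(6 - 5)))*(-15))*1 = (((⅓)*(49 - 40)/1)*(-15))*1 = (((⅓)*1*9)*(-15))*1 = (3*(-15))*1 = -45*1 = -45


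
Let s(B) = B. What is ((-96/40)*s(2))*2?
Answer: -48/5 ≈ -9.6000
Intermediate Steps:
((-96/40)*s(2))*2 = (-96/40*2)*2 = (-96*1/40*2)*2 = -12/5*2*2 = -24/5*2 = -48/5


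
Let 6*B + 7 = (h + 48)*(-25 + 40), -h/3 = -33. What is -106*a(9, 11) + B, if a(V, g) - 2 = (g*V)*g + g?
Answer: -349337/3 ≈ -1.1645e+5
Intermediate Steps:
h = 99 (h = -3*(-33) = 99)
B = 1099/3 (B = -7/6 + ((99 + 48)*(-25 + 40))/6 = -7/6 + (147*15)/6 = -7/6 + (1/6)*2205 = -7/6 + 735/2 = 1099/3 ≈ 366.33)
a(V, g) = 2 + g + V*g**2 (a(V, g) = 2 + ((g*V)*g + g) = 2 + ((V*g)*g + g) = 2 + (V*g**2 + g) = 2 + (g + V*g**2) = 2 + g + V*g**2)
-106*a(9, 11) + B = -106*(2 + 11 + 9*11**2) + 1099/3 = -106*(2 + 11 + 9*121) + 1099/3 = -106*(2 + 11 + 1089) + 1099/3 = -106*1102 + 1099/3 = -116812 + 1099/3 = -349337/3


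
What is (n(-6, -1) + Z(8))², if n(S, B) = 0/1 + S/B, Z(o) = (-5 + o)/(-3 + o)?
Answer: 1089/25 ≈ 43.560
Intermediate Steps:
Z(o) = (-5 + o)/(-3 + o)
n(S, B) = S/B (n(S, B) = 0*1 + S/B = 0 + S/B = S/B)
(n(-6, -1) + Z(8))² = (-6/(-1) + (-5 + 8)/(-3 + 8))² = (-6*(-1) + 3/5)² = (6 + (⅕)*3)² = (6 + ⅗)² = (33/5)² = 1089/25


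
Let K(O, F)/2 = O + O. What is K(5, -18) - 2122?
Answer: -2102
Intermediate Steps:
K(O, F) = 4*O (K(O, F) = 2*(O + O) = 2*(2*O) = 4*O)
K(5, -18) - 2122 = 4*5 - 2122 = 20 - 2122 = -2102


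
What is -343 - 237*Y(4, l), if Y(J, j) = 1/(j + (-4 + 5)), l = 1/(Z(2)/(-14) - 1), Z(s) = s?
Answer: -2239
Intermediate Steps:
l = -7/8 (l = 1/(2/(-14) - 1) = 1/(2*(-1/14) - 1) = 1/(-⅐ - 1) = 1/(-8/7) = -7/8 ≈ -0.87500)
Y(J, j) = 1/(1 + j) (Y(J, j) = 1/(j + 1) = 1/(1 + j))
-343 - 237*Y(4, l) = -343 - 237/(1 - 7/8) = -343 - 237/⅛ = -343 - 237*8 = -343 - 1896 = -2239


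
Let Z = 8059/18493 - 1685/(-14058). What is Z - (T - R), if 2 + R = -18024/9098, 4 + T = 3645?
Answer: -4309986560807563/1182624428106 ≈ -3644.4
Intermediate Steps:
T = 3641 (T = -4 + 3645 = 3641)
Z = 144454127/259974594 (Z = 8059*(1/18493) - 1685*(-1/14058) = 8059/18493 + 1685/14058 = 144454127/259974594 ≈ 0.55565)
R = -18110/4549 (R = -2 - 18024/9098 = -2 - 18024*1/9098 = -2 - 9012/4549 = -18110/4549 ≈ -3.9811)
Z - (T - R) = 144454127/259974594 - (3641 - 1*(-18110/4549)) = 144454127/259974594 - (3641 + 18110/4549) = 144454127/259974594 - 1*16581019/4549 = 144454127/259974594 - 16581019/4549 = -4309986560807563/1182624428106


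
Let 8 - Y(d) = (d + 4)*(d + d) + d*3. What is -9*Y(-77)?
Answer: 99027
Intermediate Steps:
Y(d) = 8 - 3*d - 2*d*(4 + d) (Y(d) = 8 - ((d + 4)*(d + d) + d*3) = 8 - ((4 + d)*(2*d) + 3*d) = 8 - (2*d*(4 + d) + 3*d) = 8 - (3*d + 2*d*(4 + d)) = 8 + (-3*d - 2*d*(4 + d)) = 8 - 3*d - 2*d*(4 + d))
-9*Y(-77) = -9*(8 - 11*(-77) - 2*(-77)²) = -9*(8 + 847 - 2*5929) = -9*(8 + 847 - 11858) = -9*(-11003) = 99027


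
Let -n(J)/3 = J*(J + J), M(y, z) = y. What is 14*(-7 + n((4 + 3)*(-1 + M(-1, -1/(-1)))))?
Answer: -16562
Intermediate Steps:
n(J) = -6*J**2 (n(J) = -3*J*(J + J) = -3*J*2*J = -6*J**2)
14*(-7 + n((4 + 3)*(-1 + M(-1, -1/(-1))))) = 14*(-7 - 6*(-1 - 1)**2*(4 + 3)**2) = 14*(-7 - 6*(7*(-2))**2) = 14*(-7 - 6*(-14)**2) = 14*(-7 - 6*196) = 14*(-7 - 1176) = 14*(-1183) = -16562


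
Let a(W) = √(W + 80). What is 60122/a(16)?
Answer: 30061*√6/12 ≈ 6136.2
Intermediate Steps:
a(W) = √(80 + W)
60122/a(16) = 60122/(√(80 + 16)) = 60122/(√96) = 60122/((4*√6)) = 60122*(√6/24) = 30061*√6/12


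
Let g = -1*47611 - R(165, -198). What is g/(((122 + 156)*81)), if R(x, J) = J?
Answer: -47413/22518 ≈ -2.1056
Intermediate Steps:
g = -47413 (g = -1*47611 - 1*(-198) = -47611 + 198 = -47413)
g/(((122 + 156)*81)) = -47413*1/(81*(122 + 156)) = -47413/(278*81) = -47413/22518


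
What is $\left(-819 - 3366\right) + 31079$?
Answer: $26894$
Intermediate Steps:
$\left(-819 - 3366\right) + 31079 = -4185 + 31079 = 26894$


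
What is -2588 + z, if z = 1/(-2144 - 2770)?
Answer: -12717433/4914 ≈ -2588.0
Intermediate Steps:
z = -1/4914 (z = 1/(-4914) = -1/4914 ≈ -0.00020350)
-2588 + z = -2588 - 1/4914 = -12717433/4914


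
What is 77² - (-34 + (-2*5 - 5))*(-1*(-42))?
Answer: 7987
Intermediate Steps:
77² - (-34 + (-2*5 - 5))*(-1*(-42)) = 5929 - (-34 + (-10 - 5))*42 = 5929 - (-34 - 15)*42 = 5929 - (-49)*42 = 5929 - 1*(-2058) = 5929 + 2058 = 7987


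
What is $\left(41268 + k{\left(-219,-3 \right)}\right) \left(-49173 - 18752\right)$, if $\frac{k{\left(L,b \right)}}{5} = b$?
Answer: $-2802110025$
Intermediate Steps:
$k{\left(L,b \right)} = 5 b$
$\left(41268 + k{\left(-219,-3 \right)}\right) \left(-49173 - 18752\right) = \left(41268 + 5 \left(-3\right)\right) \left(-49173 - 18752\right) = \left(41268 - 15\right) \left(-67925\right) = 41253 \left(-67925\right) = -2802110025$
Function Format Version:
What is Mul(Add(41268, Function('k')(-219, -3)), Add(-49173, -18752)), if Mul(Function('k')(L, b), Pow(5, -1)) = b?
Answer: -2802110025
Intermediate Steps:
Function('k')(L, b) = Mul(5, b)
Mul(Add(41268, Function('k')(-219, -3)), Add(-49173, -18752)) = Mul(Add(41268, Mul(5, -3)), Add(-49173, -18752)) = Mul(Add(41268, -15), -67925) = Mul(41253, -67925) = -2802110025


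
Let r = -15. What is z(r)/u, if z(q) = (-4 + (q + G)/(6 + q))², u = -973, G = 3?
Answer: -64/8757 ≈ -0.0073084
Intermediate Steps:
z(q) = (-4 + (3 + q)/(6 + q))² (z(q) = (-4 + (q + 3)/(6 + q))² = (-4 + (3 + q)/(6 + q))²)
z(r)/u = (9*(7 - 15)²/(6 - 15)²)/(-973) = (9*(-8)²/(-9)²)*(-1/973) = (9*(1/81)*64)*(-1/973) = (64/9)*(-1/973) = -64/8757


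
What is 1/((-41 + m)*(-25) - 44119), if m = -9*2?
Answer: -1/42644 ≈ -2.3450e-5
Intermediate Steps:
m = -18
1/((-41 + m)*(-25) - 44119) = 1/((-41 - 18)*(-25) - 44119) = 1/(-59*(-25) - 44119) = 1/(1475 - 44119) = 1/(-42644) = -1/42644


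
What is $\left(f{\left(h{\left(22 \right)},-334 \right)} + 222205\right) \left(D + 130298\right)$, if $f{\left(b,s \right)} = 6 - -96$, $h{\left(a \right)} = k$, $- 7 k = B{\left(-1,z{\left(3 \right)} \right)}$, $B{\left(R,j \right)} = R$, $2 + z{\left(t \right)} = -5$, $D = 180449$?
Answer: $69081233329$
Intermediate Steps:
$z{\left(t \right)} = -7$ ($z{\left(t \right)} = -2 - 5 = -7$)
$k = \frac{1}{7}$ ($k = \left(- \frac{1}{7}\right) \left(-1\right) = \frac{1}{7} \approx 0.14286$)
$h{\left(a \right)} = \frac{1}{7}$
$f{\left(b,s \right)} = 102$ ($f{\left(b,s \right)} = 6 + 96 = 102$)
$\left(f{\left(h{\left(22 \right)},-334 \right)} + 222205\right) \left(D + 130298\right) = \left(102 + 222205\right) \left(180449 + 130298\right) = 222307 \cdot 310747 = 69081233329$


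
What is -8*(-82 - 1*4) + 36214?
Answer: 36902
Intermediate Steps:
-8*(-82 - 1*4) + 36214 = -8*(-82 - 4) + 36214 = -8*(-86) + 36214 = 688 + 36214 = 36902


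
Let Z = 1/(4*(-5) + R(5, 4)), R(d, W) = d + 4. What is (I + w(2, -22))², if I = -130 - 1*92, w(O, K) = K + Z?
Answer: 7209225/121 ≈ 59580.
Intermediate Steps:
R(d, W) = 4 + d
Z = -1/11 (Z = 1/(4*(-5) + (4 + 5)) = 1/(-20 + 9) = 1/(-11) = -1/11 ≈ -0.090909)
w(O, K) = -1/11 + K (w(O, K) = K - 1/11 = -1/11 + K)
I = -222 (I = -130 - 92 = -222)
(I + w(2, -22))² = (-222 + (-1/11 - 22))² = (-222 - 243/11)² = (-2685/11)² = 7209225/121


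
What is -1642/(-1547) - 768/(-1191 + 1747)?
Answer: -68786/215033 ≈ -0.31989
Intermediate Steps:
-1642/(-1547) - 768/(-1191 + 1747) = -1642*(-1/1547) - 768/556 = 1642/1547 - 768*1/556 = 1642/1547 - 192/139 = -68786/215033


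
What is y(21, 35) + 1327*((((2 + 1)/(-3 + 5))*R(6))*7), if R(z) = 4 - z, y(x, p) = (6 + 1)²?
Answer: -27818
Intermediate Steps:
y(x, p) = 49 (y(x, p) = 7² = 49)
y(21, 35) + 1327*((((2 + 1)/(-3 + 5))*R(6))*7) = 49 + 1327*((((2 + 1)/(-3 + 5))*(4 - 1*6))*7) = 49 + 1327*(((3/2)*(4 - 6))*7) = 49 + 1327*(((3*(½))*(-2))*7) = 49 + 1327*(((3/2)*(-2))*7) = 49 + 1327*(-3*7) = 49 + 1327*(-21) = 49 - 27867 = -27818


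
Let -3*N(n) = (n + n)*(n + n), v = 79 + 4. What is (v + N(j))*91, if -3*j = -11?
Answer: 159887/27 ≈ 5921.7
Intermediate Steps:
j = 11/3 (j = -1/3*(-11) = 11/3 ≈ 3.6667)
v = 83
N(n) = -4*n**2/3 (N(n) = -(n + n)*(n + n)/3 = -2*n*2*n/3 = -4*n**2/3)
(v + N(j))*91 = (83 - 4*(11/3)**2/3)*91 = (83 - 4/3*121/9)*91 = (83 - 484/27)*91 = (1757/27)*91 = 159887/27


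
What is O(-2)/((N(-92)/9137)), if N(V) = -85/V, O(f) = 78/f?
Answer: -32783556/85 ≈ -3.8569e+5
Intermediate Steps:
O(-2)/((N(-92)/9137)) = (78/(-2))/((-85/(-92)/9137)) = (78*(-½))/((-85*(-1/92)*(1/9137))) = -39/((85/92)*(1/9137)) = -39/85/840604 = -39*840604/85 = -32783556/85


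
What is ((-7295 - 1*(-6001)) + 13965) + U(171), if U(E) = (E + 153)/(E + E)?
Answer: 240767/19 ≈ 12672.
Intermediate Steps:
U(E) = (153 + E)/(2*E) (U(E) = (153 + E)/((2*E)) = (153 + E)*(1/(2*E)) = (153 + E)/(2*E))
((-7295 - 1*(-6001)) + 13965) + U(171) = ((-7295 - 1*(-6001)) + 13965) + (1/2)*(153 + 171)/171 = ((-7295 + 6001) + 13965) + (1/2)*(1/171)*324 = (-1294 + 13965) + 18/19 = 12671 + 18/19 = 240767/19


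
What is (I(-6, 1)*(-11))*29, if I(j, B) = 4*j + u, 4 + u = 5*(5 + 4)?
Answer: -5423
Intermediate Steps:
u = 41 (u = -4 + 5*(5 + 4) = -4 + 5*9 = -4 + 45 = 41)
I(j, B) = 41 + 4*j (I(j, B) = 4*j + 41 = 41 + 4*j)
(I(-6, 1)*(-11))*29 = ((41 + 4*(-6))*(-11))*29 = ((41 - 24)*(-11))*29 = (17*(-11))*29 = -187*29 = -5423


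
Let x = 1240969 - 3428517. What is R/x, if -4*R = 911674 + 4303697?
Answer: 5215371/8750192 ≈ 0.59603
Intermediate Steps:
R = -5215371/4 (R = -(911674 + 4303697)/4 = -¼*5215371 = -5215371/4 ≈ -1.3038e+6)
x = -2187548
R/x = -5215371/4/(-2187548) = -5215371/4*(-1/2187548) = 5215371/8750192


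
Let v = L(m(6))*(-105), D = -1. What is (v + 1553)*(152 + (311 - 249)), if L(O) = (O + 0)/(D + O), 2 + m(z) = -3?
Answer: 313617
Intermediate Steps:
m(z) = -5 (m(z) = -2 - 3 = -5)
L(O) = O/(-1 + O) (L(O) = (O + 0)/(-1 + O) = O/(-1 + O))
v = -175/2 (v = -5/(-1 - 5)*(-105) = -5/(-6)*(-105) = -5*(-⅙)*(-105) = (⅚)*(-105) = -175/2 ≈ -87.500)
(v + 1553)*(152 + (311 - 249)) = (-175/2 + 1553)*(152 + (311 - 249)) = 2931*(152 + 62)/2 = (2931/2)*214 = 313617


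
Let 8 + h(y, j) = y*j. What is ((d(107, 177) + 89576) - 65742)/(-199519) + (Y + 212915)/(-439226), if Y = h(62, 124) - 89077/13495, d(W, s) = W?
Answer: -367921516143591/591309958153765 ≈ -0.62221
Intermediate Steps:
h(y, j) = -8 + j*y (h(y, j) = -8 + y*j = -8 + j*y)
Y = 103552523/13495 (Y = (-8 + 124*62) - 89077/13495 = (-8 + 7688) - 89077*1/13495 = 7680 - 89077/13495 = 103552523/13495 ≈ 7673.4)
((d(107, 177) + 89576) - 65742)/(-199519) + (Y + 212915)/(-439226) = ((107 + 89576) - 65742)/(-199519) + (103552523/13495 + 212915)/(-439226) = (89683 - 65742)*(-1/199519) + (2976840448/13495)*(-1/439226) = 23941*(-1/199519) - 1488420224/2963677435 = -23941/199519 - 1488420224/2963677435 = -367921516143591/591309958153765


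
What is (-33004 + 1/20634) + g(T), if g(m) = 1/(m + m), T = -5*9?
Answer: -5107535732/154755 ≈ -33004.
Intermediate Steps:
T = -45
g(m) = 1/(2*m)
(-33004 + 1/20634) + g(T) = (-33004 + 1/20634) + (½)/(-45) = (-33004 + 1/20634) + (½)*(-1/45) = -681004535/20634 - 1/90 = -5107535732/154755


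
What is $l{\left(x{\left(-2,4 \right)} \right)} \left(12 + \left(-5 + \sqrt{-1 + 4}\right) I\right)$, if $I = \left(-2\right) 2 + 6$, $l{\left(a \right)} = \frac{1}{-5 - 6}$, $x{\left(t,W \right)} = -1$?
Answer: $- \frac{2}{11} - \frac{2 \sqrt{3}}{11} \approx -0.49674$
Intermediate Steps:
$l{\left(a \right)} = - \frac{1}{11}$ ($l{\left(a \right)} = \frac{1}{-11} = - \frac{1}{11}$)
$I = 2$ ($I = -4 + 6 = 2$)
$l{\left(x{\left(-2,4 \right)} \right)} \left(12 + \left(-5 + \sqrt{-1 + 4}\right) I\right) = - \frac{12 + \left(-5 + \sqrt{-1 + 4}\right) 2}{11} = - \frac{12 + \left(-5 + \sqrt{3}\right) 2}{11} = - \frac{12 - \left(10 - 2 \sqrt{3}\right)}{11} = - \frac{2 + 2 \sqrt{3}}{11} = - \frac{2}{11} - \frac{2 \sqrt{3}}{11}$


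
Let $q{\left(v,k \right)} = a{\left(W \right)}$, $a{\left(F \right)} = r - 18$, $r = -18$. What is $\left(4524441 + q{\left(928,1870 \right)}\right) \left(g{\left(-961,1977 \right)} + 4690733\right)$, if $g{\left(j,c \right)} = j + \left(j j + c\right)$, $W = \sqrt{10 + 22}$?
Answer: $25405755664350$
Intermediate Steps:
$W = 4 \sqrt{2}$ ($W = \sqrt{32} = 4 \sqrt{2} \approx 5.6569$)
$a{\left(F \right)} = -36$ ($a{\left(F \right)} = -18 - 18 = -36$)
$q{\left(v,k \right)} = -36$
$g{\left(j,c \right)} = c + j + j^{2}$ ($g{\left(j,c \right)} = j + \left(j^{2} + c\right) = j + \left(c + j^{2}\right) = c + j + j^{2}$)
$\left(4524441 + q{\left(928,1870 \right)}\right) \left(g{\left(-961,1977 \right)} + 4690733\right) = \left(4524441 - 36\right) \left(\left(1977 - 961 + \left(-961\right)^{2}\right) + 4690733\right) = 4524405 \left(\left(1977 - 961 + 923521\right) + 4690733\right) = 4524405 \left(924537 + 4690733\right) = 4524405 \cdot 5615270 = 25405755664350$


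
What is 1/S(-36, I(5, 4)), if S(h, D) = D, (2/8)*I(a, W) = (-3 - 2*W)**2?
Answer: 1/484 ≈ 0.0020661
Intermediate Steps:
I(a, W) = 4*(-3 - 2*W)**2
1/S(-36, I(5, 4)) = 1/(4*(3 + 2*4)**2) = 1/(4*(3 + 8)**2) = 1/(4*11**2) = 1/(4*121) = 1/484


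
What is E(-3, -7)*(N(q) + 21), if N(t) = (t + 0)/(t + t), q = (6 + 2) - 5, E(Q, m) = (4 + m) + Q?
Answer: -129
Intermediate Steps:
E(Q, m) = 4 + Q + m
q = 3 (q = 8 - 5 = 3)
N(t) = 1/2 (N(t) = t/((2*t)) = t*(1/(2*t)) = 1/2)
E(-3, -7)*(N(q) + 21) = (4 - 3 - 7)*(1/2 + 21) = -6*43/2 = -129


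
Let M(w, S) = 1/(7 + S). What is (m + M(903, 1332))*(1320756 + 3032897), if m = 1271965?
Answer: 7414972589229808/1339 ≈ 5.5377e+12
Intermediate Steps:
(m + M(903, 1332))*(1320756 + 3032897) = (1271965 + 1/(7 + 1332))*(1320756 + 3032897) = (1271965 + 1/1339)*4353653 = (1703161136/1339)*4353653 = 7414972589229808/1339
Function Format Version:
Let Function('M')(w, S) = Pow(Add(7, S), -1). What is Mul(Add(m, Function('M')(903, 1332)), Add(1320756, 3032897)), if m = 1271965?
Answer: Rational(7414972589229808, 1339) ≈ 5.5377e+12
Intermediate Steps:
Mul(Add(m, Function('M')(903, 1332)), Add(1320756, 3032897)) = Mul(Add(1271965, Pow(Add(7, 1332), -1)), Add(1320756, 3032897)) = Mul(Add(1271965, Pow(1339, -1)), 4353653) = Mul(Add(1271965, Rational(1, 1339)), 4353653) = Mul(Rational(1703161136, 1339), 4353653) = Rational(7414972589229808, 1339)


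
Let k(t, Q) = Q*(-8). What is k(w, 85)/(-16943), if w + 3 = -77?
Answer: 680/16943 ≈ 0.040135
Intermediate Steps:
w = -80 (w = -3 - 77 = -80)
k(t, Q) = -8*Q
k(w, 85)/(-16943) = -8*85/(-16943) = -680*(-1/16943) = 680/16943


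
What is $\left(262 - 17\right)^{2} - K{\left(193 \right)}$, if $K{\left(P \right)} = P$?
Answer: $59832$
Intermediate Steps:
$\left(262 - 17\right)^{2} - K{\left(193 \right)} = \left(262 - 17\right)^{2} - 193 = 245^{2} - 193 = 60025 - 193 = 59832$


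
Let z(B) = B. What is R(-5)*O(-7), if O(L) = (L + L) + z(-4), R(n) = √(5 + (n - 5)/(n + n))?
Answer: -18*√6 ≈ -44.091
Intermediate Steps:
R(n) = √(5 + (-5 + n)/(2*n)) (R(n) = √(5 + (-5 + n)/((2*n))) = √(5 + (-5 + n)*(1/(2*n))) = √(5 + (-5 + n)/(2*n)))
O(L) = -4 + 2*L (O(L) = (L + L) - 4 = 2*L - 4 = -4 + 2*L)
R(-5)*O(-7) = (√(22 - 10/(-5))/2)*(-4 + 2*(-7)) = (√(22 - 10*(-⅕))/2)*(-4 - 14) = (√(22 + 2)/2)*(-18) = (√24/2)*(-18) = ((2*√6)/2)*(-18) = √6*(-18) = -18*√6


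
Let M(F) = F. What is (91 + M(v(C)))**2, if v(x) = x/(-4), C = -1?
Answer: 133225/16 ≈ 8326.6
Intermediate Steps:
v(x) = -x/4 (v(x) = x*(-1/4) = -x/4)
(91 + M(v(C)))**2 = (91 - 1/4*(-1))**2 = (91 + 1/4)**2 = (365/4)**2 = 133225/16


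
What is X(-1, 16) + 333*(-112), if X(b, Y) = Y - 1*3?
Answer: -37283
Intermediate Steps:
X(b, Y) = -3 + Y (X(b, Y) = Y - 3 = -3 + Y)
X(-1, 16) + 333*(-112) = (-3 + 16) + 333*(-112) = 13 - 37296 = -37283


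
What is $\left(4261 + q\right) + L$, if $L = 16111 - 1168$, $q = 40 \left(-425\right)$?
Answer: $2204$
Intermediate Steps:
$q = -17000$
$L = 14943$
$\left(4261 + q\right) + L = \left(4261 - 17000\right) + 14943 = -12739 + 14943 = 2204$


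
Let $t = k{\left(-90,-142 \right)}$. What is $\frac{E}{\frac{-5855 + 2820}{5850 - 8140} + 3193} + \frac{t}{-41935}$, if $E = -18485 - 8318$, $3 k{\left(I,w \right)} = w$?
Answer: $- \frac{171571777992}{20450315645} \approx -8.3897$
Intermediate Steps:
$k{\left(I,w \right)} = \frac{w}{3}$
$t = - \frac{142}{3}$ ($t = \frac{1}{3} \left(-142\right) = - \frac{142}{3} \approx -47.333$)
$E = -26803$
$\frac{E}{\frac{-5855 + 2820}{5850 - 8140} + 3193} + \frac{t}{-41935} = - \frac{26803}{\frac{-5855 + 2820}{5850 - 8140} + 3193} - \frac{142}{3 \left(-41935\right)} = - \frac{26803}{- \frac{3035}{-2290} + 3193} - - \frac{142}{125805} = - \frac{26803}{\left(-3035\right) \left(- \frac{1}{2290}\right) + 3193} + \frac{142}{125805} = - \frac{26803}{\frac{607}{458} + 3193} + \frac{142}{125805} = - \frac{26803}{\frac{1463001}{458}} + \frac{142}{125805} = \left(-26803\right) \frac{458}{1463001} + \frac{142}{125805} = - \frac{12275774}{1463001} + \frac{142}{125805} = - \frac{171571777992}{20450315645}$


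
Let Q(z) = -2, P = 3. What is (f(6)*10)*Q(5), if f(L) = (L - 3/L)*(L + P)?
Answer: -990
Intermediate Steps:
f(L) = (3 + L)*(L - 3/L) (f(L) = (L - 3/L)*(L + 3) = (L - 3/L)*(3 + L) = (3 + L)*(L - 3/L))
(f(6)*10)*Q(5) = ((-3 + 6² - 9/6 + 3*6)*10)*(-2) = ((-3 + 36 - 9*⅙ + 18)*10)*(-2) = ((-3 + 36 - 3/2 + 18)*10)*(-2) = ((99/2)*10)*(-2) = 495*(-2) = -990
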